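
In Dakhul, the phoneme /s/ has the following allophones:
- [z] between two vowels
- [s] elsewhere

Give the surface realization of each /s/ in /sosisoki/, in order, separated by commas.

Occurrence 1 (position 1): no conditioning environment matches → elsewhere allophone [s].
Occurrence 2 (position 3): between two vowels → [z].
Occurrence 3 (position 5): between two vowels → [z].

[s], [z], [z]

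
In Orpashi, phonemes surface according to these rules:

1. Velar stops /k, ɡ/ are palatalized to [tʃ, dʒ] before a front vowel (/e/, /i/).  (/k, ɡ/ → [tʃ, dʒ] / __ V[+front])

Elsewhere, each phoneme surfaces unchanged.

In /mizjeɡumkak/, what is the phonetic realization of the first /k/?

/k/ — between /m/ and /a/; rule 1 does not apply here → [k].

[k]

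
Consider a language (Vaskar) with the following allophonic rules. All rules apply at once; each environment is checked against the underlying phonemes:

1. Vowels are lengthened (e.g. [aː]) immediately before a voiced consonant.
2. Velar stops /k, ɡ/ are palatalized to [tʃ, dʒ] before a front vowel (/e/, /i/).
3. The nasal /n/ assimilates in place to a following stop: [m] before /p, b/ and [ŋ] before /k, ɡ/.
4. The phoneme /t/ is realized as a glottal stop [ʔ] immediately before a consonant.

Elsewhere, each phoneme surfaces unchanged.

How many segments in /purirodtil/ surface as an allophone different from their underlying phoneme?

Segments that undergo a rule: /u/ → [uː] (rule 1); /i/ → [iː] (rule 1); /o/ → [oː] (rule 1); /i/ → [iː] (rule 1).
All other segments surface unchanged.

4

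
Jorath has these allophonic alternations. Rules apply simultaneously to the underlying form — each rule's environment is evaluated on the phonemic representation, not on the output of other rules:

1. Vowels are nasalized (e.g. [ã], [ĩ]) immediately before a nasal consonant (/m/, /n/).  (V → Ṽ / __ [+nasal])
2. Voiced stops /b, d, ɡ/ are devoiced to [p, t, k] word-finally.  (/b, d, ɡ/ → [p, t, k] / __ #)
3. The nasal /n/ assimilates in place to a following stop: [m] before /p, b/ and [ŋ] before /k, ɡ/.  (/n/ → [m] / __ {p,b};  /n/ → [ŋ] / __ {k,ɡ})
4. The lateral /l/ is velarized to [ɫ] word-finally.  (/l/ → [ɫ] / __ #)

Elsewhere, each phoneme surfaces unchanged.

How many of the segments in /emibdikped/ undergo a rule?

2

Segments that undergo a rule: /e/ → [ẽ] (rule 1); /d/ → [t] (rule 2).
All other segments surface unchanged.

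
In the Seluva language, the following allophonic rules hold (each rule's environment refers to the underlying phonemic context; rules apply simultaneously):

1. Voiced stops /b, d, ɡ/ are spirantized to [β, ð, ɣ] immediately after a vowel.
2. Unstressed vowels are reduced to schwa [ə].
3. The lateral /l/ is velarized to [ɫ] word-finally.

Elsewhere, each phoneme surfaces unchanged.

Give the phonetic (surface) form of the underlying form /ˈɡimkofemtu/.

/ɡ/ (word-initial) fails the environment for rule 1, so it stays [ɡ].
/i/ (between /ɡ/ and /m/): rule 2 targets it, but not in an unstressed syllable → unchanged [i].
/m/ (between /i/ and /k/) is unaffected → [m].
/k/ stays [k].
/o/ meets the environment for rule 2 (in an unstressed syllable) → [ə].
/f/ stays [f].
/e/ (between /f/ and /m/): in an unstressed syllable, so rule 2 applies → [ə].
/m/ — not in any rule's target class → [m].
/t/ — not in any rule's target class → [t].
/u/ — word-final, in an unstressed syllable — surfaces as [ə] (rule 2).

[ˈɡimkəfəmtə]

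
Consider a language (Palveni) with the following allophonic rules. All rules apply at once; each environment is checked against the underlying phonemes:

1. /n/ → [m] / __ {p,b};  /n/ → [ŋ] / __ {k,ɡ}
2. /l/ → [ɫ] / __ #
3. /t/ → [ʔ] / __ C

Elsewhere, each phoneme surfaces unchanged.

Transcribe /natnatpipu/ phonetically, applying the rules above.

/n/ — word-initial; rule 1 does not apply here → [n].
/a/ (between /n/ and /t/) is unaffected → [a].
/t/ (between /a/ and /n/) occurs immediately before a consonant → [ʔ] by rule 3.
/n/ (between /t/ and /a/): rule 1 targets it, but not before a labial or velar stop → unchanged [n].
/a/ stays [a].
/t/ — between /a/ and /p/, immediately before a consonant — surfaces as [ʔ] (rule 3).
/p/ (between /t/ and /i/) is unaffected → [p].
/i/ stays [i].
/p/ (between /i/ and /u/): no rule targets it → [p].
/u/ (word-final) is unaffected → [u].

[naʔnaʔpipu]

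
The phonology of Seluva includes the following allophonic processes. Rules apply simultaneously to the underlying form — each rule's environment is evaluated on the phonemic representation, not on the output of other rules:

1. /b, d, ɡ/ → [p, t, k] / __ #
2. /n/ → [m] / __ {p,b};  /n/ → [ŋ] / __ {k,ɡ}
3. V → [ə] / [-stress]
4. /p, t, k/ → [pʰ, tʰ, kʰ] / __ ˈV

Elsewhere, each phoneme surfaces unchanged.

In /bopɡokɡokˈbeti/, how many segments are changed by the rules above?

4

Segments that undergo a rule: /o/ → [ə] (rule 3); /o/ → [ə] (rule 3); /o/ → [ə] (rule 3); /i/ → [ə] (rule 3).
All other segments surface unchanged.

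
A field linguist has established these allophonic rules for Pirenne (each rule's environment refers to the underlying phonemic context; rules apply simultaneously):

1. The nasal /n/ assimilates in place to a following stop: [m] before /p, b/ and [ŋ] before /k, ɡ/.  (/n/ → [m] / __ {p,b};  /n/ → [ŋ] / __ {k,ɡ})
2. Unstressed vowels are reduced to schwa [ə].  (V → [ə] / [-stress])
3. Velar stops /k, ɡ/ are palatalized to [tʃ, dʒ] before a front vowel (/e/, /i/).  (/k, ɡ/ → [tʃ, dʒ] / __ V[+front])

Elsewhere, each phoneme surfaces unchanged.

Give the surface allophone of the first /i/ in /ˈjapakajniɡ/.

[ə]

/i/ — between /n/ and /ɡ/, in an unstressed syllable — surfaces as [ə] (rule 2).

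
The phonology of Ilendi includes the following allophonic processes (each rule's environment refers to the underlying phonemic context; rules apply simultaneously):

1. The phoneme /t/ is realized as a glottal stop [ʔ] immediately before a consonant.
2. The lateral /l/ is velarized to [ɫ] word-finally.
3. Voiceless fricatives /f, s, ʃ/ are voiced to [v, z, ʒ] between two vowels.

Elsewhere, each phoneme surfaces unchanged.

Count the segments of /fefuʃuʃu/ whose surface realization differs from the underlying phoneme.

3

Segments that undergo a rule: /f/ → [v] (rule 3); /ʃ/ → [ʒ] (rule 3); /ʃ/ → [ʒ] (rule 3).
All other segments surface unchanged.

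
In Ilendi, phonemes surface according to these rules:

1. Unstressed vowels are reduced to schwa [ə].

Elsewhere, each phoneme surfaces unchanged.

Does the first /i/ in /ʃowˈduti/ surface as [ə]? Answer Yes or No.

/i/ (word-final): in an unstressed syllable, so rule 1 applies → [ə].
The actual realization is [ə], which matches [ə].

Yes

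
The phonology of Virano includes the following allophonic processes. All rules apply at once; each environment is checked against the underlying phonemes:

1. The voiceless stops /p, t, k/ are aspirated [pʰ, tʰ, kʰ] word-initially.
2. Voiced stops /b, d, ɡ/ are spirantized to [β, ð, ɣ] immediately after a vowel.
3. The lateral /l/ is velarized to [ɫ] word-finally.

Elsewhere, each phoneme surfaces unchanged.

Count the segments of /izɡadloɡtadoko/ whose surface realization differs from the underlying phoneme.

Segments that undergo a rule: /d/ → [ð] (rule 2); /ɡ/ → [ɣ] (rule 2); /d/ → [ð] (rule 2).
All other segments surface unchanged.

3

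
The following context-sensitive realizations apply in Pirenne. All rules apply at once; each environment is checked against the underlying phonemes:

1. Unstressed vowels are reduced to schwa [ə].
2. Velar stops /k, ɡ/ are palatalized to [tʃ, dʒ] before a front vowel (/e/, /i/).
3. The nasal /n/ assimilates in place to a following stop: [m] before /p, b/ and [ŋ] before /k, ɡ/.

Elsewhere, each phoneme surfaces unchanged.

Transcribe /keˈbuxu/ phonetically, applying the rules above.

[tʃəˈbuxə]

/k/ meets the environment for rule 2 (before a front vowel) → [tʃ].
/e/ — between /k/ and /b/, in an unstressed syllable — surfaces as [ə] (rule 1).
/u/ (between /b/ and /x/) is in the target of rule 1 but the environment (in an unstressed syllable) is not met → [u].
/u/ meets the environment for rule 1 (in an unstressed syllable) → [ə].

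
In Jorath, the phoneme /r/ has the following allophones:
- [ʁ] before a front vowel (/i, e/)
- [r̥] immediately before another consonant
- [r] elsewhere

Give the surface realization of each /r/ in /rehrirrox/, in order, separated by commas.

Occurrence 1 (position 1): before a front vowel (/i, e/) → [ʁ].
Occurrence 2 (position 4): before a front vowel (/i, e/) → [ʁ].
Occurrence 3 (position 6): immediately before another consonant → [r̥].
Occurrence 4 (position 7): no conditioning environment matches → elsewhere allophone [r].

[ʁ], [ʁ], [r̥], [r]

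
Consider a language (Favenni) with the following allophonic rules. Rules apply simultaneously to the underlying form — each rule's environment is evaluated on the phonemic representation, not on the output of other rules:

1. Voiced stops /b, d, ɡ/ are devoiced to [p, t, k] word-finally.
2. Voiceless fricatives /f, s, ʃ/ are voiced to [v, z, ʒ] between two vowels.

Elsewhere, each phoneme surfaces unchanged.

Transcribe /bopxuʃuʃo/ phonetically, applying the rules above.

[bopxuʒuʒo]

/b/ — word-initial; rule 1 does not apply here → [b].
/o/ (between /b/ and /p/): no rule targets it → [o].
/p/ (between /o/ and /x/): no rule targets it → [p].
/x/ (between /p/ and /u/) is unaffected → [x].
/u/ — not in any rule's target class → [u].
/ʃ/ — between /u/ and /u/, between two vowels — surfaces as [ʒ] (rule 2).
/u/ — not in any rule's target class → [u].
/ʃ/ (between /u/ and /o/): between two vowels, so rule 2 applies → [ʒ].
/o/ — not in any rule's target class → [o].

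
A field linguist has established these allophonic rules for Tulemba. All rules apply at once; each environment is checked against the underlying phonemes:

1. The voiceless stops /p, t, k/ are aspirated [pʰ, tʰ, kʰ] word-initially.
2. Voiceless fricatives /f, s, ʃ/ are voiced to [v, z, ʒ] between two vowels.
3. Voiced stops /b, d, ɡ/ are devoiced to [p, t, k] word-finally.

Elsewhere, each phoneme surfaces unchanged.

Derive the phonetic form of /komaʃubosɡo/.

/k/ (word-initial) occurs word-initially → [kʰ] by rule 1.
/o/ (between /k/ and /m/): no rule targets it → [o].
/m/ (between /o/ and /a/) is unaffected → [m].
/a/ (between /m/ and /ʃ/): no rule targets it → [a].
/ʃ/ (between /a/ and /u/): between two vowels, so rule 2 applies → [ʒ].
/u/ — not in any rule's target class → [u].
/b/ (between /u/ and /o/): rule 3 targets it, but not word-finally → unchanged [b].
/o/ stays [o].
/s/ (between /o/ and /ɡ/): rule 2 targets it, but not between two vowels → unchanged [s].
/ɡ/ — between /s/ and /o/; rule 3 does not apply here → [ɡ].
/o/ stays [o].

[kʰomaʒubosɡo]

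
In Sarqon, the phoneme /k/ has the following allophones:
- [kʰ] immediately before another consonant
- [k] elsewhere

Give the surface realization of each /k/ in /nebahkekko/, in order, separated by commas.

[k], [kʰ], [k]

Occurrence 1 (position 6): no conditioning environment matches → elsewhere allophone [k].
Occurrence 2 (position 8): immediately before another consonant → [kʰ].
Occurrence 3 (position 9): no conditioning environment matches → elsewhere allophone [k].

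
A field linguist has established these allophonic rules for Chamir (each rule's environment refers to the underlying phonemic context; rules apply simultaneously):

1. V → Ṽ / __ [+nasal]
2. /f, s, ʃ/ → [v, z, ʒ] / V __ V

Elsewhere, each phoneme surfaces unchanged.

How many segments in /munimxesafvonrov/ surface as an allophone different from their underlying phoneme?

Segments that undergo a rule: /u/ → [ũ] (rule 1); /i/ → [ĩ] (rule 1); /s/ → [z] (rule 2); /o/ → [õ] (rule 1).
All other segments surface unchanged.

4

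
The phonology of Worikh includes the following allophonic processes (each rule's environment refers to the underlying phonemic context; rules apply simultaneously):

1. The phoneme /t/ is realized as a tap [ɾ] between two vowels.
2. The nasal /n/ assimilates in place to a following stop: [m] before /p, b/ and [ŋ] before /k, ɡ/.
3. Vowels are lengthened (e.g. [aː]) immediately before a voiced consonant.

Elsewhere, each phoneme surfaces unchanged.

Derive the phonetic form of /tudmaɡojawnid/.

[tuːdmaːɡoːjaːwniːd]

/t/ (word-initial) fails the environment for rule 1, so it stays [t].
/u/ (between /t/ and /d/) occurs before a voiced consonant → [uː] by rule 3.
/a/ — between /m/ and /ɡ/, before a voiced consonant — surfaces as [aː] (rule 3).
Rule 3 applies to /o/ (between /ɡ/ and /j/: before a voiced consonant) → [oː].
/a/ (between /j/ and /w/) occurs before a voiced consonant → [aː] by rule 3.
/n/ (between /w/ and /i/): rule 2 targets it, but not before a labial or velar stop → unchanged [n].
/i/ meets the environment for rule 3 (before a voiced consonant) → [iː].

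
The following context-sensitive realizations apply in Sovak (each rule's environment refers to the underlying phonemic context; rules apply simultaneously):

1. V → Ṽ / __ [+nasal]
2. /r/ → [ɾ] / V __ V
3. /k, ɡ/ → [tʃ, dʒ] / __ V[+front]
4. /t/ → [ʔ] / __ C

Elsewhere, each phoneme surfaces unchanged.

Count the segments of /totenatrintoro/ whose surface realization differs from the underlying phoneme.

4

Segments that undergo a rule: /e/ → [ẽ] (rule 1); /t/ → [ʔ] (rule 4); /i/ → [ĩ] (rule 1); /r/ → [ɾ] (rule 2).
All other segments surface unchanged.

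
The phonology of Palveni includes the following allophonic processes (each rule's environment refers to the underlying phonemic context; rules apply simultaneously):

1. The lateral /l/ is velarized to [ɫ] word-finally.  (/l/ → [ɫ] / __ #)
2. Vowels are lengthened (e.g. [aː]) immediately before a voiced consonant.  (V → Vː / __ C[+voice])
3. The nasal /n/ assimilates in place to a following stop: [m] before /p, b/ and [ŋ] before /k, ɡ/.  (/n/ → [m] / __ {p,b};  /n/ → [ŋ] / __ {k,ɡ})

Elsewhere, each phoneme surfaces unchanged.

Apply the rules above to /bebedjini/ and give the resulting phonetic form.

/b/ (word-initial) is unaffected → [b].
/e/ — between /b/ and /b/, before a voiced consonant — surfaces as [eː] (rule 2).
/b/ (between /e/ and /e/): no rule targets it → [b].
/e/ — between /b/ and /d/, before a voiced consonant — surfaces as [eː] (rule 2).
/d/ stays [d].
/j/ (between /d/ and /i/) is unaffected → [j].
/i/ (between /j/ and /n/) occurs before a voiced consonant → [iː] by rule 2.
/n/ (between /i/ and /i/) is in the target of rule 3 but the environment (before a labial or velar stop) is not met → [n].
/i/ (word-final) fails the environment for rule 2, so it stays [i].

[beːbeːdjiːni]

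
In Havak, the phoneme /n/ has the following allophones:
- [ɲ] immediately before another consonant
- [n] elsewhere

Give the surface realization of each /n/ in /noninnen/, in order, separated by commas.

Occurrence 1 (position 1): no conditioning environment matches → elsewhere allophone [n].
Occurrence 2 (position 3): no conditioning environment matches → elsewhere allophone [n].
Occurrence 3 (position 5): immediately before another consonant → [ɲ].
Occurrence 4 (position 6): no conditioning environment matches → elsewhere allophone [n].
Occurrence 5 (position 8): no conditioning environment matches → elsewhere allophone [n].

[n], [n], [ɲ], [n], [n]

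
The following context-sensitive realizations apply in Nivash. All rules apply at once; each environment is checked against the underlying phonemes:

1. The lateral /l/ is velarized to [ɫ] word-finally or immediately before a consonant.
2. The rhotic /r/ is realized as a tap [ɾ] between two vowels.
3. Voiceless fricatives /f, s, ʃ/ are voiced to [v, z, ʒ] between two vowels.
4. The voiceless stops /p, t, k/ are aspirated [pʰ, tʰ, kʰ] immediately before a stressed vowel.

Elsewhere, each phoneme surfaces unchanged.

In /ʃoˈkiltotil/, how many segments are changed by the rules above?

3

Segments that undergo a rule: /k/ → [kʰ] (rule 4); /l/ → [ɫ] (rule 1); /l/ → [ɫ] (rule 1).
All other segments surface unchanged.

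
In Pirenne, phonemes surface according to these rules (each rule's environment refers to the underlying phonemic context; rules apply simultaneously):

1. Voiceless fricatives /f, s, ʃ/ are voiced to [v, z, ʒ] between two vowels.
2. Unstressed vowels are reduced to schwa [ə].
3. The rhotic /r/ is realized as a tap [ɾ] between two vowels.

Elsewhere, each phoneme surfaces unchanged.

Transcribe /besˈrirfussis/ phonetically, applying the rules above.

/b/ (word-initial): no rule targets it → [b].
/e/ — between /b/ and /s/, in an unstressed syllable — surfaces as [ə] (rule 2).
/s/ (between /e/ and /r/) fails the environment for rule 1, so it stays [s].
/r/ (between /s/ and /i/) fails the environment for rule 3, so it stays [r].
/i/ — between /r/ and /r/; rule 2 does not apply here → [i].
/r/ (between /i/ and /f/) fails the environment for rule 3, so it stays [r].
/f/ — between /r/ and /u/; rule 1 does not apply here → [f].
/u/ — between /f/ and /s/, in an unstressed syllable — surfaces as [ə] (rule 2).
/s/ (between /u/ and /s/) is in the target of rule 1 but the environment (between two vowels) is not met → [s].
/s/ (between /s/ and /i/): rule 1 targets it, but not between two vowels → unchanged [s].
Rule 2 applies to /i/ (between /s/ and /s/: in an unstressed syllable) → [ə].
/s/ (word-final) fails the environment for rule 1, so it stays [s].

[bəsˈrirfəssəs]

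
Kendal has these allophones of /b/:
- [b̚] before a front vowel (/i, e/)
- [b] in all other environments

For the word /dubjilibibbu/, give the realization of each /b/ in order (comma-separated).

[b], [b̚], [b], [b]

Occurrence 1 (position 3): no conditioning environment matches → elsewhere allophone [b].
Occurrence 2 (position 8): before a front vowel (/i, e/) → [b̚].
Occurrence 3 (position 10): no conditioning environment matches → elsewhere allophone [b].
Occurrence 4 (position 11): no conditioning environment matches → elsewhere allophone [b].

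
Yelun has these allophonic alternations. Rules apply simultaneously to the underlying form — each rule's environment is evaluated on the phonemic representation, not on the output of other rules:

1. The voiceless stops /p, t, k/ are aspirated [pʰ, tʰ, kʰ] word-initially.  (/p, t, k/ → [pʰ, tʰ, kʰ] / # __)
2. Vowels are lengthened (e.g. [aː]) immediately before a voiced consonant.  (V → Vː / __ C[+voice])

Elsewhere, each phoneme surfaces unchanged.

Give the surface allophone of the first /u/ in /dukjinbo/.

[u]

/u/ — between /d/ and /k/; rule 2 does not apply here → [u].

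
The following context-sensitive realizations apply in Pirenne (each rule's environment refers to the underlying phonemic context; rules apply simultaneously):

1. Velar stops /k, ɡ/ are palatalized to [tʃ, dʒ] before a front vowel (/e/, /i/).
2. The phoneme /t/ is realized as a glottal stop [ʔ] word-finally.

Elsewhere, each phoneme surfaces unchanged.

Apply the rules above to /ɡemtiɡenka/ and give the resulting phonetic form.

/ɡ/ (word-initial) occurs before a front vowel → [dʒ] by rule 1.
/e/ stays [e].
/m/ — not in any rule's target class → [m].
/t/ (between /m/ and /i/): rule 2 targets it, but not word-finally → unchanged [t].
/i/ stays [i].
/ɡ/ (between /i/ and /e/): before a front vowel, so rule 1 applies → [dʒ].
/e/ (between /ɡ/ and /n/) is unaffected → [e].
/n/ stays [n].
/k/ (between /n/ and /a/) is in the target of rule 1 but the environment (before a front vowel) is not met → [k].
/a/ — not in any rule's target class → [a].

[dʒemtidʒenka]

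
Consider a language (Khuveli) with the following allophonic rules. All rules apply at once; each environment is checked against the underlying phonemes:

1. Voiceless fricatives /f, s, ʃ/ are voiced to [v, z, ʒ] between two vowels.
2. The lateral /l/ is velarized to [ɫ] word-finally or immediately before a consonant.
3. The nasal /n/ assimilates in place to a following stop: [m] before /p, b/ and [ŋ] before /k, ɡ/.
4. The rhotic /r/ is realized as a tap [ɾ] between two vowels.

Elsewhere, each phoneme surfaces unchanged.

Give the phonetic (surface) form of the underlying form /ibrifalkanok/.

/i/ stays [i].
/b/ (between /i/ and /r/) is unaffected → [b].
/r/ — between /b/ and /i/; rule 4 does not apply here → [r].
/i/ — not in any rule's target class → [i].
/f/ (between /i/ and /a/) occurs between two vowels → [v] by rule 1.
/a/ — not in any rule's target class → [a].
/l/ — between /a/ and /k/, word-finally or immediately before a consonant — surfaces as [ɫ] (rule 2).
/k/ stays [k].
/a/ (between /k/ and /n/) is unaffected → [a].
/n/ (between /a/ and /o/): rule 3 targets it, but not before a labial or velar stop → unchanged [n].
/o/ (between /n/ and /k/) is unaffected → [o].
/k/ — not in any rule's target class → [k].

[ibrivaɫkanok]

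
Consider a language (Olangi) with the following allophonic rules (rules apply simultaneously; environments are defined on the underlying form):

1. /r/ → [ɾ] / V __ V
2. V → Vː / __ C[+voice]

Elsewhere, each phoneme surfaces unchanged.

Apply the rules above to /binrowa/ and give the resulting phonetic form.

[biːnroːwa]

/b/ — not in any rule's target class → [b].
Rule 2 applies to /i/ (between /b/ and /n/: before a voiced consonant) → [iː].
/n/ stays [n].
/r/ (between /n/ and /o/) is in the target of rule 1 but the environment (between two vowels) is not met → [r].
/o/ meets the environment for rule 2 (before a voiced consonant) → [oː].
/w/ stays [w].
/a/ — word-final; rule 2 does not apply here → [a].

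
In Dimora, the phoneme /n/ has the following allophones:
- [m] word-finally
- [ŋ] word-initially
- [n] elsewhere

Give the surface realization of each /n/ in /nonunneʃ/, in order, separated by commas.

Occurrence 1 (position 1): word-initially → [ŋ].
Occurrence 2 (position 3): no conditioning environment matches → elsewhere allophone [n].
Occurrence 3 (position 5): no conditioning environment matches → elsewhere allophone [n].
Occurrence 4 (position 6): no conditioning environment matches → elsewhere allophone [n].

[ŋ], [n], [n], [n]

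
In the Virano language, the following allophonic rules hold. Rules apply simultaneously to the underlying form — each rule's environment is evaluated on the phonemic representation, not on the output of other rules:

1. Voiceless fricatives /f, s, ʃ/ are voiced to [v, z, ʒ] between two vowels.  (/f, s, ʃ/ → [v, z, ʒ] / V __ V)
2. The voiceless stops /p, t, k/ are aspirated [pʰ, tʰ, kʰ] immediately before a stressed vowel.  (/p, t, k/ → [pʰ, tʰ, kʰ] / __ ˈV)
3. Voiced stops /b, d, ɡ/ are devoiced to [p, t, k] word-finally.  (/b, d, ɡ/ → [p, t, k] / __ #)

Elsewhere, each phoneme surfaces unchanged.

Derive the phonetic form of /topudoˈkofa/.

/t/ (word-initial) is in the target of rule 2 but the environment (immediately before a stressed vowel) is not met → [t].
/o/ (between /t/ and /p/): no rule targets it → [o].
/p/ (between /o/ and /u/) is in the target of rule 2 but the environment (immediately before a stressed vowel) is not met → [p].
/u/ (between /p/ and /d/): no rule targets it → [u].
/d/ (between /u/ and /o/): rule 3 targets it, but not word-finally → unchanged [d].
/o/ stays [o].
Rule 2 applies to /k/ (between /o/ and /o/: immediately before a stressed vowel) → [kʰ].
/o/ — not in any rule's target class → [o].
/f/ (between /o/ and /a/) occurs between two vowels → [v] by rule 1.
/a/ stays [a].

[topudoˈkʰova]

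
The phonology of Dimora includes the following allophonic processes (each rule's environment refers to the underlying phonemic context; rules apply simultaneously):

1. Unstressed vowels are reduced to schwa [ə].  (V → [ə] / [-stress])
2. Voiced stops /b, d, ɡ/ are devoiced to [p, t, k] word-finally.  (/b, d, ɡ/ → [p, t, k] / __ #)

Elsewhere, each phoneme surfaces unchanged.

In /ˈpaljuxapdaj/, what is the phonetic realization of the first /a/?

[a]

/a/ (between /p/ and /l/): rule 1 targets it, but not in an unstressed syllable → unchanged [a].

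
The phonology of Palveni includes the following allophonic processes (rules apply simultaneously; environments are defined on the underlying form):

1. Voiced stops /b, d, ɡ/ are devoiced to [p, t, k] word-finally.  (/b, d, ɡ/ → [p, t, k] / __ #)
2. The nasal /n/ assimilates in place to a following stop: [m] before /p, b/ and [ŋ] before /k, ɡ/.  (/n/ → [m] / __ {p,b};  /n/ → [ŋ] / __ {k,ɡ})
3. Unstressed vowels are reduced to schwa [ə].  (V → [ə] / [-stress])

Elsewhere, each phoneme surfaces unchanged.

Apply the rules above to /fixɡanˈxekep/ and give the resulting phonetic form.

/f/ stays [f].
/i/ (between /f/ and /x/) occurs in an unstressed syllable → [ə] by rule 3.
/x/ (between /i/ and /ɡ/) is unaffected → [x].
/ɡ/ — between /x/ and /a/; rule 1 does not apply here → [ɡ].
/a/ meets the environment for rule 3 (in an unstressed syllable) → [ə].
/n/ — between /a/ and /x/; rule 2 does not apply here → [n].
/x/ — not in any rule's target class → [x].
/e/ (between /x/ and /k/) is in the target of rule 3 but the environment (in an unstressed syllable) is not met → [e].
/k/ stays [k].
/e/ (between /k/ and /p/) occurs in an unstressed syllable → [ə] by rule 3.
/p/ (word-final): no rule targets it → [p].

[fəxɡənˈxekəp]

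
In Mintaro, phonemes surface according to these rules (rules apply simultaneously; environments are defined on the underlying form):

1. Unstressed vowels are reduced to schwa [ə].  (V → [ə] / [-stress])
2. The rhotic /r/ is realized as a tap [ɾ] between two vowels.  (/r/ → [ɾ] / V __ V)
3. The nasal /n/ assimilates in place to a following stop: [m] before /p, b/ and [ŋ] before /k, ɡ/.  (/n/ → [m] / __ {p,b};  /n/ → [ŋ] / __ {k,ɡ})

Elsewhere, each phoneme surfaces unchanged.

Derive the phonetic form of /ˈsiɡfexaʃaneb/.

/s/ (word-initial) is unaffected → [s].
/i/ — between /s/ and /ɡ/; rule 1 does not apply here → [i].
/ɡ/ stays [ɡ].
/f/ (between /ɡ/ and /e/) is unaffected → [f].
/e/ (between /f/ and /x/) occurs in an unstressed syllable → [ə] by rule 1.
/x/ (between /e/ and /a/): no rule targets it → [x].
/a/ meets the environment for rule 1 (in an unstressed syllable) → [ə].
/ʃ/ — not in any rule's target class → [ʃ].
/a/ — between /ʃ/ and /n/, in an unstressed syllable — surfaces as [ə] (rule 1).
/n/ (between /a/ and /e/) fails the environment for rule 3, so it stays [n].
Rule 1 applies to /e/ (between /n/ and /b/: in an unstressed syllable) → [ə].
/b/ (word-final) is unaffected → [b].

[ˈsiɡfəxəʃənəb]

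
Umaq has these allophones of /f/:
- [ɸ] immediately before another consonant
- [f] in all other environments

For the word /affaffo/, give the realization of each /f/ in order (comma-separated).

[ɸ], [f], [ɸ], [f]

Occurrence 1 (position 2): immediately before another consonant → [ɸ].
Occurrence 2 (position 3): no conditioning environment matches → elsewhere allophone [f].
Occurrence 3 (position 5): immediately before another consonant → [ɸ].
Occurrence 4 (position 6): no conditioning environment matches → elsewhere allophone [f].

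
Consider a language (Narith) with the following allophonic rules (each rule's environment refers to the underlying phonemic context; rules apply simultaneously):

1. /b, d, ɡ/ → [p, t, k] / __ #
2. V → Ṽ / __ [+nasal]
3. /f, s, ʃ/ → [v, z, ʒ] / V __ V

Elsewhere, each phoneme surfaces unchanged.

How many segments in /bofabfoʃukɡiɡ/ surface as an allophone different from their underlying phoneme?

3

Segments that undergo a rule: /f/ → [v] (rule 3); /ʃ/ → [ʒ] (rule 3); /ɡ/ → [k] (rule 1).
All other segments surface unchanged.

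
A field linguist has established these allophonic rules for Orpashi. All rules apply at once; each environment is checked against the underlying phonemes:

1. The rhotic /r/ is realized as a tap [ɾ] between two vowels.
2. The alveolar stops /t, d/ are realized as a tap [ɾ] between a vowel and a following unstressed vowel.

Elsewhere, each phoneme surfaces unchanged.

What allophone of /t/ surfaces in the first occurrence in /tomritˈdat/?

[t]

/t/ (word-initial) fails the environment for rule 2, so it stays [t].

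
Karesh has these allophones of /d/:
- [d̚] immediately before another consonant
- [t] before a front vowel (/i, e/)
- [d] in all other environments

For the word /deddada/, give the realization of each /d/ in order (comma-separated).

Occurrence 1 (position 1): before a front vowel (/i, e/) → [t].
Occurrence 2 (position 3): immediately before another consonant → [d̚].
Occurrence 3 (position 4): no conditioning environment matches → elsewhere allophone [d].
Occurrence 4 (position 6): no conditioning environment matches → elsewhere allophone [d].

[t], [d̚], [d], [d]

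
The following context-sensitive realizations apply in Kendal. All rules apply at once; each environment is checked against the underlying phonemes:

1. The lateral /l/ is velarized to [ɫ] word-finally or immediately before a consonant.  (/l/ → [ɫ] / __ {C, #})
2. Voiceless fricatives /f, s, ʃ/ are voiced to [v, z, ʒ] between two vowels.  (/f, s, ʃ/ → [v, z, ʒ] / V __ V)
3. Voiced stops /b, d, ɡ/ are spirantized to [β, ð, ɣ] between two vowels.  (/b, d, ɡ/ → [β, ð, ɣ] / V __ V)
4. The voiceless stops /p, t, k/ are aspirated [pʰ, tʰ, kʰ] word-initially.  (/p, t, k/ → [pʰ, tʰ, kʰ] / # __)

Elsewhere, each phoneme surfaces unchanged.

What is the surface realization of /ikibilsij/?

[ikiβiɫsij]

/i/ stays [i].
/k/ — between /i/ and /i/; rule 4 does not apply here → [k].
/i/ (between /k/ and /b/) is unaffected → [i].
/b/ meets the environment for rule 3 (between two vowels) → [β].
/i/ (between /b/ and /l/): no rule targets it → [i].
Rule 1 applies to /l/ (between /i/ and /s/: word-finally or immediately before a consonant) → [ɫ].
/s/ (between /l/ and /i/) is in the target of rule 2 but the environment (between two vowels) is not met → [s].
/i/ stays [i].
/j/ (word-final) is unaffected → [j].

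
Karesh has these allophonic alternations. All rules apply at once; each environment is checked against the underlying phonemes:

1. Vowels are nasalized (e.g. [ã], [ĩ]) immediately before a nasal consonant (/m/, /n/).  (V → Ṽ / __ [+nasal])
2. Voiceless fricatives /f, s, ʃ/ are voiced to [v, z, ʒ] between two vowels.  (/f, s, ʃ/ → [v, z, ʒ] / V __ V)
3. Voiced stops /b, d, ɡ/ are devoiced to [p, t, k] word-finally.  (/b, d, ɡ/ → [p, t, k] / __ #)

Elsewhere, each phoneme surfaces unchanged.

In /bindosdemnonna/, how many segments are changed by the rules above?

3

Segments that undergo a rule: /i/ → [ĩ] (rule 1); /e/ → [ẽ] (rule 1); /o/ → [õ] (rule 1).
All other segments surface unchanged.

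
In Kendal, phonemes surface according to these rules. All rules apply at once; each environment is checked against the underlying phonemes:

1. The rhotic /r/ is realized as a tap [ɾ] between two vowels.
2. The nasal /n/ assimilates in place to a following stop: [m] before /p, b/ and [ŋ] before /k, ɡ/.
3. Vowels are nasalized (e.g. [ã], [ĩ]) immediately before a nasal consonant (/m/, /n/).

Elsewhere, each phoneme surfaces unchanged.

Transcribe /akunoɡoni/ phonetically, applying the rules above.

/a/ (word-initial) fails the environment for rule 3, so it stays [a].
/k/ (between /a/ and /u/) is unaffected → [k].
/u/ meets the environment for rule 3 (before a nasal consonant) → [ũ].
/n/ — between /u/ and /o/; rule 2 does not apply here → [n].
/o/ (between /n/ and /ɡ/) is in the target of rule 3 but the environment (before a nasal consonant) is not met → [o].
/ɡ/ (between /o/ and /o/): no rule targets it → [ɡ].
/o/ meets the environment for rule 3 (before a nasal consonant) → [õ].
/n/ (between /o/ and /i/): rule 2 targets it, but not before a labial or velar stop → unchanged [n].
/i/ (word-final): rule 3 targets it, but not before a nasal consonant → unchanged [i].

[akũnoɡõni]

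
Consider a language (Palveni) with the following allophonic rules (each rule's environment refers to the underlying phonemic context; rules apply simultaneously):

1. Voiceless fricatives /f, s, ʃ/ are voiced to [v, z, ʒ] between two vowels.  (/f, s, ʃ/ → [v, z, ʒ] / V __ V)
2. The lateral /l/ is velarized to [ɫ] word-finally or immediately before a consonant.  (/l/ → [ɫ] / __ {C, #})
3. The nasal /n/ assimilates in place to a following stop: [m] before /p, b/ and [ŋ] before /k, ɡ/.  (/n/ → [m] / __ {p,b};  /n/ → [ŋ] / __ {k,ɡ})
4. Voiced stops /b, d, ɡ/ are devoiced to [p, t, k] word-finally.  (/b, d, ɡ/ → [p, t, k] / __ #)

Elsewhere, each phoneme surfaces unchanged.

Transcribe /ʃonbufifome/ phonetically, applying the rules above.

/ʃ/ — word-initial; rule 1 does not apply here → [ʃ].
/o/ — not in any rule's target class → [o].
/n/ — between /o/ and /b/, before a labial or velar stop — surfaces as [m] (rule 3).
/b/ (between /n/ and /u/): rule 4 targets it, but not word-finally → unchanged [b].
/u/ (between /b/ and /f/): no rule targets it → [u].
/f/ (between /u/ and /i/): between two vowels, so rule 1 applies → [v].
/i/ (between /f/ and /f/) is unaffected → [i].
/f/ (between /i/ and /o/): between two vowels, so rule 1 applies → [v].
/o/ (between /f/ and /m/) is unaffected → [o].
/m/ (between /o/ and /e/) is unaffected → [m].
/e/ (word-final): no rule targets it → [e].

[ʃombuvivome]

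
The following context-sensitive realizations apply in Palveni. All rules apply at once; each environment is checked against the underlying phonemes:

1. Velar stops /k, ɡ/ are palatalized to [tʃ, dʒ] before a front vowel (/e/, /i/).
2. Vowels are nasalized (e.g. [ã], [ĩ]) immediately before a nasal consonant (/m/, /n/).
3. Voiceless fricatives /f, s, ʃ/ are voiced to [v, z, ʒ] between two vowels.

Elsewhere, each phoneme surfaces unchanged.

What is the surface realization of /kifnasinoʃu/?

/k/ meets the environment for rule 1 (before a front vowel) → [tʃ].
/i/ (between /k/ and /f/): rule 2 targets it, but not before a nasal consonant → unchanged [i].
/f/ (between /i/ and /n/) fails the environment for rule 3, so it stays [f].
/n/ stays [n].
/a/ (between /n/ and /s/) is in the target of rule 2 but the environment (before a nasal consonant) is not met → [a].
/s/ (between /a/ and /i/) occurs between two vowels → [z] by rule 3.
Rule 2 applies to /i/ (between /s/ and /n/: before a nasal consonant) → [ĩ].
/n/ — not in any rule's target class → [n].
/o/ (between /n/ and /ʃ/): rule 2 targets it, but not before a nasal consonant → unchanged [o].
Rule 3 applies to /ʃ/ (between /o/ and /u/: between two vowels) → [ʒ].
/u/ (word-final) fails the environment for rule 2, so it stays [u].

[tʃifnazĩnoʒu]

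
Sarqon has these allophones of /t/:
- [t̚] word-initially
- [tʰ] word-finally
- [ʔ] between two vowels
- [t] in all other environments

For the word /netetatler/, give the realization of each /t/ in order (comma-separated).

[ʔ], [ʔ], [t]

Occurrence 1 (position 3): between two vowels → [ʔ].
Occurrence 2 (position 5): between two vowels → [ʔ].
Occurrence 3 (position 7): no conditioning environment matches → elsewhere allophone [t].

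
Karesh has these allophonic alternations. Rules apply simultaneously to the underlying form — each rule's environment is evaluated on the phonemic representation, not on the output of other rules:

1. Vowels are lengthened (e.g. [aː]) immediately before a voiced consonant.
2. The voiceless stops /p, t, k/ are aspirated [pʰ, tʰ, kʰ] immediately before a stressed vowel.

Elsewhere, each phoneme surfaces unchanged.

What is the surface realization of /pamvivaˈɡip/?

/p/ (word-initial): rule 2 targets it, but not immediately before a stressed vowel → unchanged [p].
/a/ (between /p/ and /m/) occurs before a voiced consonant → [aː] by rule 1.
/m/ (between /a/ and /v/) is unaffected → [m].
/v/ stays [v].
/i/ (between /v/ and /v/): before a voiced consonant, so rule 1 applies → [iː].
/v/ (between /i/ and /a/): no rule targets it → [v].
/a/ (between /v/ and /ɡ/) occurs before a voiced consonant → [aː] by rule 1.
/ɡ/ (between /a/ and /i/) is unaffected → [ɡ].
/i/ (between /ɡ/ and /p/) is in the target of rule 1 but the environment (before a voiced consonant) is not met → [i].
/p/ (word-final): rule 2 targets it, but not immediately before a stressed vowel → unchanged [p].

[paːmviːvaːˈɡip]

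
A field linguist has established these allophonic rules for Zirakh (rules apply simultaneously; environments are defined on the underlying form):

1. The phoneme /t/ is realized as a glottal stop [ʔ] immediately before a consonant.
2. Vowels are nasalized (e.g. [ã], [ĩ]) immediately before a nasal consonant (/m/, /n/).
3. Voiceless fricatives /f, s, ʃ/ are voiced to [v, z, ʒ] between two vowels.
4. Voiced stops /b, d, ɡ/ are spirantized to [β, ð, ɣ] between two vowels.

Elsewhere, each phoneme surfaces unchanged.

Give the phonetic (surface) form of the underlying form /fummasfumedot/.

[fũmmasfũmeðot]

/f/ (word-initial): rule 3 targets it, but not between two vowels → unchanged [f].
/u/ (between /f/ and /m/) occurs before a nasal consonant → [ũ] by rule 2.
/m/ (between /u/ and /m/) is unaffected → [m].
/m/ (between /m/ and /a/) is unaffected → [m].
/a/ (between /m/ and /s/) is in the target of rule 2 but the environment (before a nasal consonant) is not met → [a].
/s/ (between /a/ and /f/): rule 3 targets it, but not between two vowels → unchanged [s].
/f/ — between /s/ and /u/; rule 3 does not apply here → [f].
/u/ (between /f/ and /m/) occurs before a nasal consonant → [ũ] by rule 2.
/m/ stays [m].
/e/ (between /m/ and /d/) is in the target of rule 2 but the environment (before a nasal consonant) is not met → [e].
Rule 4 applies to /d/ (between /e/ and /o/: between two vowels) → [ð].
/o/ (between /d/ and /t/) fails the environment for rule 2, so it stays [o].
/t/ (word-final) fails the environment for rule 1, so it stays [t].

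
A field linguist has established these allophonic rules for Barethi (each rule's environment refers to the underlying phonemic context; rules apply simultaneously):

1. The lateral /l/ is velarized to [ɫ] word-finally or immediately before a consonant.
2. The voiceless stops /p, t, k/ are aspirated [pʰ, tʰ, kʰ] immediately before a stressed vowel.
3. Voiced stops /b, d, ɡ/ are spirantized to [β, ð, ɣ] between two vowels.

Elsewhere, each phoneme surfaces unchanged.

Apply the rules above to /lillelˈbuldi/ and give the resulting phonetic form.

/l/ (word-initial) is in the target of rule 1 but the environment (word-finally or immediately before a consonant) is not met → [l].
/i/ stays [i].
/l/ (between /i/ and /l/): word-finally or immediately before a consonant, so rule 1 applies → [ɫ].
/l/ (between /l/ and /e/): rule 1 targets it, but not word-finally or immediately before a consonant → unchanged [l].
/e/ stays [e].
Rule 1 applies to /l/ (between /e/ and /b/: word-finally or immediately before a consonant) → [ɫ].
/b/ (between /l/ and /u/) fails the environment for rule 3, so it stays [b].
/u/ (between /b/ and /l/) is unaffected → [u].
/l/ (between /u/ and /d/) occurs word-finally or immediately before a consonant → [ɫ] by rule 1.
/d/ (between /l/ and /i/): rule 3 targets it, but not between two vowels → unchanged [d].
/i/ stays [i].

[liɫleɫˈbuɫdi]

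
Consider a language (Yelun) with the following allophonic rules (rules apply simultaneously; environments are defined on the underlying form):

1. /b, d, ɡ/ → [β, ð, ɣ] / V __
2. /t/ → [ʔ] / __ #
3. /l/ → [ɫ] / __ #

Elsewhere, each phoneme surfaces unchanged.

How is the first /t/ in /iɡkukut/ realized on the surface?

/t/ — word-final, word-finally — surfaces as [ʔ] (rule 2).

[ʔ]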